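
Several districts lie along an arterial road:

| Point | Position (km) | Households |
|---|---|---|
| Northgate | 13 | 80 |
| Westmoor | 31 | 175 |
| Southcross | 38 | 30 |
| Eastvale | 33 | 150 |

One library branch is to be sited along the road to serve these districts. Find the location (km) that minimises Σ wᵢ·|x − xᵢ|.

For a sum of weighted absolute distances on a line, the optimum is the weighted median (not the mean). Total weight W = 435; half-weight = 217.5.
Sort by position and accumulate weight:
  km 13 (Northgate, w=80) → cum 80
  km 31 (Westmoor, w=175) → cum 255  ≥ 217.5 → median here
  km 33 (Eastvale, w=150) → cum 405
  km 38 (Southcross, w=30) → cum 435
Optimal location: km 31.

x = 31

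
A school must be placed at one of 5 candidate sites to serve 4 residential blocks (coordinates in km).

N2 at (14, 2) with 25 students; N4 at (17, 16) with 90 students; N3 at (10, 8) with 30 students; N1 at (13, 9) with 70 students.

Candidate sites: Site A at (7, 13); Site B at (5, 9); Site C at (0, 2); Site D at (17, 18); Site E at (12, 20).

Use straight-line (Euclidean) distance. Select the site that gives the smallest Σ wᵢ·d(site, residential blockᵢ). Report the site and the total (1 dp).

Site D, total 1642.6 km

Total weighted distance at each candidate:
  Site A (7, 13): total = 1945.3
  Site B (5, 9): total = 2248.3
  Site C (0, 2): total = 3715.4
  Site D (17, 18): total = 1642.6
  Site E (12, 20): total = 2167.2
Minimum is at Site D with total 1642.6 km.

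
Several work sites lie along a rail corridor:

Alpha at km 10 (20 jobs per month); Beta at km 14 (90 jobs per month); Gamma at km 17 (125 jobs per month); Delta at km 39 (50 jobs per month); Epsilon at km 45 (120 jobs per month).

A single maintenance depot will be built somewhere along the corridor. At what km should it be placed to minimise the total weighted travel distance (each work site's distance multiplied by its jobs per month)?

x = 17

For a sum of weighted absolute distances on a line, the optimum is the weighted median (not the mean). Total weight W = 405; half-weight = 202.5.
Sort by position and accumulate weight:
  km 10 (Alpha, w=20) → cum 20
  km 14 (Beta, w=90) → cum 110
  km 17 (Gamma, w=125) → cum 235  ≥ 202.5 → median here
  km 39 (Delta, w=50) → cum 285
  km 45 (Epsilon, w=120) → cum 405
Optimal location: km 17.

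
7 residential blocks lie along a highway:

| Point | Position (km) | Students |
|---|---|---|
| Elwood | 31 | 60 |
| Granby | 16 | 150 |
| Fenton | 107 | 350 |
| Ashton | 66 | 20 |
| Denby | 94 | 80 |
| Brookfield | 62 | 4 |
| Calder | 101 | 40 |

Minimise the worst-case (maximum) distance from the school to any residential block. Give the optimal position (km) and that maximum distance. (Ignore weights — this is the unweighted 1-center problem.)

The 1-center on a line is the midpoint of the two extreme points: leftmost at 16, rightmost at 107.
Optimal location = (16 + 107)/2 = 61.5; maximum distance = (107 − 16)/2 = 45.5.

location 61.5, max distance 45.5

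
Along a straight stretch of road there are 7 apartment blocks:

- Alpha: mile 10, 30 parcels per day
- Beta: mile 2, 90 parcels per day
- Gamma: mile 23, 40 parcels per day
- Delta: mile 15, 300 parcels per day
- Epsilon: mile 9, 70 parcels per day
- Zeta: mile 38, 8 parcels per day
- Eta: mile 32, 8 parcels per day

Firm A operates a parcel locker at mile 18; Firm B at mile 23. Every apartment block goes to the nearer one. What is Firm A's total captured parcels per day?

The indifferent point is the midpoint (18+23)/2 = 20.5; apartment blocks left of it (closer to Firm A at 18) go to Firm A, those right go to Firm B.
  Beta at 2 (w=90) → Firm A
  Epsilon at 9 (w=70) → Firm A
  Alpha at 10 (w=30) → Firm A
  Delta at 15 (w=300) → Firm A
  Gamma at 23 (w=40) → Firm B
  Eta at 32 (w=8) → Firm B
  Zeta at 38 (w=8) → Firm B
Firm A captures 490; Firm B captures 56.

490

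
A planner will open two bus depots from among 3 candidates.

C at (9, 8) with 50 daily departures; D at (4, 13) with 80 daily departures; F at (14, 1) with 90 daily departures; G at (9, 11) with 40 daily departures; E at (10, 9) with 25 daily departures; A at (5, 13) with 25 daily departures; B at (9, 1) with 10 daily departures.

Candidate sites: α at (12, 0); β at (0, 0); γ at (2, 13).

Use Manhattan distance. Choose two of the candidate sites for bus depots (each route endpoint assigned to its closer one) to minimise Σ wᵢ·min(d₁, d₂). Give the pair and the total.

{α, γ}, total 1730

Evaluate every pair (each demand assigned to the nearer of the two):
  {α, γ}: total = 1730
  {β, γ}: total = 2945
  {α, β}: total = 3505
Best pair: {α, γ} with total 1730.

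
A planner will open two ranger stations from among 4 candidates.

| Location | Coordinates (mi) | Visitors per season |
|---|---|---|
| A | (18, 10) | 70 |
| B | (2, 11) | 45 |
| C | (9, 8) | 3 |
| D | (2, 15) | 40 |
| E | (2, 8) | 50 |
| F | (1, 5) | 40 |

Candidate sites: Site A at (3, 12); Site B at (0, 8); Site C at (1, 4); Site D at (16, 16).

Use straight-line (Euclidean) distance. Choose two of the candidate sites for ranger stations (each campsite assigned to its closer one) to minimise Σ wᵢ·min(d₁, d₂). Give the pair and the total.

Evaluate every pair (each demand assigned to the nearer of the two):
  {Site B, Site D}: total = 1149.7
  {Site A, Site D}: total = 1151.8
  {Site C, Site D}: total = 1475.7
  {Site A, Site B}: total = 1497.5
  {Site A, Site C}: total = 1517.2
  {Site B, Site C}: total = 1882.2
Best pair: {Site B, Site D} with total 1149.7.

{Site B, Site D}, total 1149.7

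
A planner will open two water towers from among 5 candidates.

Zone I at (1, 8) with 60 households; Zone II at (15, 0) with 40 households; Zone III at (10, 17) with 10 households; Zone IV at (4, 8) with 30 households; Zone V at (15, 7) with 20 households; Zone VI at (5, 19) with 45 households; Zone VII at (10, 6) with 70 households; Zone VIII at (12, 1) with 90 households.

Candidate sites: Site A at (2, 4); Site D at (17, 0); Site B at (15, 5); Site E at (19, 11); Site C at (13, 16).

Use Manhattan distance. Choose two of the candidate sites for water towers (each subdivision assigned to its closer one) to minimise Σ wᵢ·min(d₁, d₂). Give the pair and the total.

Evaluate every pair (each demand assigned to the nearer of the two):
  {Site A, Site B}: total = 2750
  {Site A, Site D}: total = 3000
  {Site B, Site C}: total = 3265
  {Site D, Site B}: total = 3770
  {Site A, Site C}: total = 3785
  {Site B, Site E}: total = 3870
  {Site D, Site C}: total = 3955
  {Site A, Site E}: total = 4070
  {Site D, Site E}: total = 4630
  {Site E, Site C}: total = 5355
Best pair: {Site A, Site B} with total 2750.

{Site A, Site B}, total 2750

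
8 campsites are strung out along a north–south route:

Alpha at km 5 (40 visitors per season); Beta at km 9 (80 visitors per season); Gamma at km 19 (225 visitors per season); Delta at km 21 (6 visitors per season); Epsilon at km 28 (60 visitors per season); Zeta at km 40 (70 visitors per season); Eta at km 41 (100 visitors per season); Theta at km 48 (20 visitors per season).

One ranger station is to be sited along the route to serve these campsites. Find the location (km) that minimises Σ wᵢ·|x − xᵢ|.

For a sum of weighted absolute distances on a line, the optimum is the weighted median (not the mean). Total weight W = 601; half-weight = 300.5.
Sort by position and accumulate weight:
  km 5 (Alpha, w=40) → cum 40
  km 9 (Beta, w=80) → cum 120
  km 19 (Gamma, w=225) → cum 345  ≥ 300.5 → median here
  km 21 (Delta, w=6) → cum 351
  km 28 (Epsilon, w=60) → cum 411
  km 40 (Zeta, w=70) → cum 481
  km 41 (Eta, w=100) → cum 581
  km 48 (Theta, w=20) → cum 601
Optimal location: km 19.

x = 19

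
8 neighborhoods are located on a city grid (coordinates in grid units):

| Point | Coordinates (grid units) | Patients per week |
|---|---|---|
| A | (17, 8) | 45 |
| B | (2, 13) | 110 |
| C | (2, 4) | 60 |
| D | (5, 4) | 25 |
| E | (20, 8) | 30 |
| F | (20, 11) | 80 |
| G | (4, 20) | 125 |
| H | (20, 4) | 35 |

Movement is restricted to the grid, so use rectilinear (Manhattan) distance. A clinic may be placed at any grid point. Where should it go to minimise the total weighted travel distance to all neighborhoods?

(4, 11)

Manhattan distance separates: Σwᵢ(|x−xᵢ|+|y−yᵢ|) = Σwᵢ|x−xᵢ| + Σwᵢ|y−yᵢ|, so x and y are optimised independently as 1-D weighted medians.
Total weight W = 510; half = 255.
x-coordinate, sorted with cumulative weight:
  x=2 (B, w=110) cum 110
  x=2 (C, w=60) cum 170
  x=4 (G, w=125) cum 295  ← median
  x=5 (D, w=25) cum 320
  x=17 (A, w=45) cum 365
  x=20 (E, w=30) cum 395
  x=20 (F, w=80) cum 475
  x=20 (H, w=35) cum 510
⇒ x* = 4
y-coordinate, sorted with cumulative weight:
  y=4 (C, w=60) cum 60
  y=4 (D, w=25) cum 85
  y=4 (H, w=35) cum 120
  y=8 (A, w=45) cum 165
  y=8 (E, w=30) cum 195
  y=11 (F, w=80) cum 275  ← median
  y=13 (B, w=110) cum 385
  y=20 (G, w=125) cum 510
⇒ y* = 11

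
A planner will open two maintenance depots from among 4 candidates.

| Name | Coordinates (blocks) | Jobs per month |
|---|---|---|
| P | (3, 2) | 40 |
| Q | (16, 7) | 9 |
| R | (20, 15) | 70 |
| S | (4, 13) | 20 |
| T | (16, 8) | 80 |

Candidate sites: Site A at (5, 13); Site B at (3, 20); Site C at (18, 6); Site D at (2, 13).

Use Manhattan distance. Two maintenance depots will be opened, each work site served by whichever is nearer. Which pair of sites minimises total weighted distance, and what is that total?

Evaluate every pair (each demand assigned to the nearer of the two):
  {Site C, Site D}: total = 1637
  {Site A, Site C}: total = 1657
  {Site B, Site C}: total = 1997
  {Site A, Site D}: total = 3123
  {Site A, Site B}: total = 3163
  {Site B, Site D}: total = 3620
Best pair: {Site C, Site D} with total 1637.

{Site C, Site D}, total 1637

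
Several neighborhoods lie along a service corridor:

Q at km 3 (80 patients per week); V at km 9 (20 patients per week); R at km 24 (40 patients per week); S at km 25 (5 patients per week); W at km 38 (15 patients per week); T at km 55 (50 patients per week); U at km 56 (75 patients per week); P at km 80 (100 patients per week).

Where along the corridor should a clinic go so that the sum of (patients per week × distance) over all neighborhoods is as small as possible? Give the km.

For a sum of weighted absolute distances on a line, the optimum is the weighted median (not the mean). Total weight W = 385; half-weight = 192.5.
Sort by position and accumulate weight:
  km 3 (Q, w=80) → cum 80
  km 9 (V, w=20) → cum 100
  km 24 (R, w=40) → cum 140
  km 25 (S, w=5) → cum 145
  km 38 (W, w=15) → cum 160
  km 55 (T, w=50) → cum 210  ≥ 192.5 → median here
  km 56 (U, w=75) → cum 285
  km 80 (P, w=100) → cum 385
Optimal location: km 55.

x = 55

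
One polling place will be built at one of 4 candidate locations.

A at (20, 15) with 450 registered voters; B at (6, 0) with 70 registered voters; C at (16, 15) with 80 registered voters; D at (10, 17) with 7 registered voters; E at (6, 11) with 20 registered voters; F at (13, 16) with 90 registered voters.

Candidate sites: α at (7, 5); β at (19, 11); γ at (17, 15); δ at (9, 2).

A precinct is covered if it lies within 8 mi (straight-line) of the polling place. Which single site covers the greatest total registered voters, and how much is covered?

Coverage radius r = 8 mi; a point is covered iff (Δx)²+(Δy)² ≤ 8² = 64.
  α (7, 5): covers {B, E} → 90
  β (19, 11): covers {A, C, F} → 620
  γ (17, 15): covers {A, C, D, F} → 627
  δ (9, 2): covers {B} → 70
Maximum coverage at γ: 627 registered voters.

γ, covering 627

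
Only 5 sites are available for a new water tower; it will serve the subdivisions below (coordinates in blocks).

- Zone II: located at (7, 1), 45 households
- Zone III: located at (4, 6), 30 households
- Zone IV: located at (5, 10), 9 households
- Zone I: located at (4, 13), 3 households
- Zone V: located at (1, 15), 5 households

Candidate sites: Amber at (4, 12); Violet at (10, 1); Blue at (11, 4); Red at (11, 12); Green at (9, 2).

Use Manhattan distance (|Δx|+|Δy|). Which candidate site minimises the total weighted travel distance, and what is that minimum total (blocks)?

Total weighted distance at each candidate:
  Amber (4, 12): total = 870
  Violet (10, 1): total = 760
  Blue (11, 4): total = 846
  Red (11, 12): total = 1226
  Green (9, 2): total = 666
Minimum is at Green with total 666 blocks.

Green, total 666 blocks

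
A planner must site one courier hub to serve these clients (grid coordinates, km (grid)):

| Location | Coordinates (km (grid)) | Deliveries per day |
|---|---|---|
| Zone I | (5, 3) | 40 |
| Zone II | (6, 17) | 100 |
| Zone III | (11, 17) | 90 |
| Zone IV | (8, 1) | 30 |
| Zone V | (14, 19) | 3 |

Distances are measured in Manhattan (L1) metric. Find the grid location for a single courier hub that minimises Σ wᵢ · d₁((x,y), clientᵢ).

Manhattan distance separates: Σwᵢ(|x−xᵢ|+|y−yᵢ|) = Σwᵢ|x−xᵢ| + Σwᵢ|y−yᵢ|, so x and y are optimised independently as 1-D weighted medians.
Total weight W = 263; half = 131.5.
x-coordinate, sorted with cumulative weight:
  x=5 (Zone I, w=40) cum 40
  x=6 (Zone II, w=100) cum 140  ← median
  x=8 (Zone IV, w=30) cum 170
  x=11 (Zone III, w=90) cum 260
  x=14 (Zone V, w=3) cum 263
⇒ x* = 6
y-coordinate, sorted with cumulative weight:
  y=1 (Zone IV, w=30) cum 30
  y=3 (Zone I, w=40) cum 70
  y=17 (Zone II, w=100) cum 170  ← median
  y=17 (Zone III, w=90) cum 260
  y=19 (Zone V, w=3) cum 263
⇒ y* = 17

(6, 17)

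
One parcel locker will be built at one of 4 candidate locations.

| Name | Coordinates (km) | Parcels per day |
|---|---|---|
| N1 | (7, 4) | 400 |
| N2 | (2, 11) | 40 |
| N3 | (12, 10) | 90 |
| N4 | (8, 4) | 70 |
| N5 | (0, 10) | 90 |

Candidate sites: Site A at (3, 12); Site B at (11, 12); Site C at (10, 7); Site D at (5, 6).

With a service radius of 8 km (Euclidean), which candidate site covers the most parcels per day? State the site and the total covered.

Coverage radius r = 8 km; a point is covered iff (Δx)²+(Δy)² ≤ 8² = 64.
  Site A (3, 12): covers {N2, N5} → 130
  Site B (11, 12): covers {N3} → 90
  Site C (10, 7): covers {N1, N3, N4} → 560
  Site D (5, 6): covers {N1, N2, N4, N5} → 600
Maximum coverage at Site D: 600 parcels per day.

Site D, covering 600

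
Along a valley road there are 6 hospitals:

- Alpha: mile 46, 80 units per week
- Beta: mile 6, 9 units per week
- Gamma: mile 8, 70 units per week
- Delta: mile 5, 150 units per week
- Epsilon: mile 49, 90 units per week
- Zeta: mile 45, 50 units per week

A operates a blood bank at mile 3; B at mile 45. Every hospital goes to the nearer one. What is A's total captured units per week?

229

The indifferent point is the midpoint (3+45)/2 = 24; hospitals left of it (closer to A at 3) go to A, those right go to B.
  Delta at 5 (w=150) → A
  Beta at 6 (w=9) → A
  Gamma at 8 (w=70) → A
  Zeta at 45 (w=50) → B
  Alpha at 46 (w=80) → B
  Epsilon at 49 (w=90) → B
A captures 229; B captures 220.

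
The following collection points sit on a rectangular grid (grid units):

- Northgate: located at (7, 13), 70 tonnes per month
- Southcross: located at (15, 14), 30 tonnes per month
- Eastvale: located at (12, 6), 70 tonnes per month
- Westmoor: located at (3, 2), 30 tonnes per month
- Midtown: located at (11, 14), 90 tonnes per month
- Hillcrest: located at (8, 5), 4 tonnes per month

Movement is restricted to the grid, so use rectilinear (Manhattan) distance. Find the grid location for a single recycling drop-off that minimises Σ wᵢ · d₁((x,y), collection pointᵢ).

(11, 13)

Manhattan distance separates: Σwᵢ(|x−xᵢ|+|y−yᵢ|) = Σwᵢ|x−xᵢ| + Σwᵢ|y−yᵢ|, so x and y are optimised independently as 1-D weighted medians.
Total weight W = 294; half = 147.
x-coordinate, sorted with cumulative weight:
  x=3 (Westmoor, w=30) cum 30
  x=7 (Northgate, w=70) cum 100
  x=8 (Hillcrest, w=4) cum 104
  x=11 (Midtown, w=90) cum 194  ← median
  x=12 (Eastvale, w=70) cum 264
  x=15 (Southcross, w=30) cum 294
⇒ x* = 11
y-coordinate, sorted with cumulative weight:
  y=2 (Westmoor, w=30) cum 30
  y=5 (Hillcrest, w=4) cum 34
  y=6 (Eastvale, w=70) cum 104
  y=13 (Northgate, w=70) cum 174  ← median
  y=14 (Southcross, w=30) cum 204
  y=14 (Midtown, w=90) cum 294
⇒ y* = 13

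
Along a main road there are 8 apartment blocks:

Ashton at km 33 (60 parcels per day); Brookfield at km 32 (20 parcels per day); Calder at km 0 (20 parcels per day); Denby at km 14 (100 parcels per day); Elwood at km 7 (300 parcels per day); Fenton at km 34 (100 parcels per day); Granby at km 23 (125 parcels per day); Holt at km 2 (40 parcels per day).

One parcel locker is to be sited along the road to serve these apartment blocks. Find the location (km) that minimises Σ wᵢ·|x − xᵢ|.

x = 14

For a sum of weighted absolute distances on a line, the optimum is the weighted median (not the mean). Total weight W = 765; half-weight = 382.5.
Sort by position and accumulate weight:
  km 0 (Calder, w=20) → cum 20
  km 2 (Holt, w=40) → cum 60
  km 7 (Elwood, w=300) → cum 360
  km 14 (Denby, w=100) → cum 460  ≥ 382.5 → median here
  km 23 (Granby, w=125) → cum 585
  km 32 (Brookfield, w=20) → cum 605
  km 33 (Ashton, w=60) → cum 665
  km 34 (Fenton, w=100) → cum 765
Optimal location: km 14.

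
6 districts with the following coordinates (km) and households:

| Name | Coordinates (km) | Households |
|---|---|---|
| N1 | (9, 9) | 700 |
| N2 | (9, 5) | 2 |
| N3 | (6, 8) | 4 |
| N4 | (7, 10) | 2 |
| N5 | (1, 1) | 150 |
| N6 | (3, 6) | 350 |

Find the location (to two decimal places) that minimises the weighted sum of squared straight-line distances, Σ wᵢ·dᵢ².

(6.25, 7.13)

The minimiser of Σwᵢ‖p−pᵢ‖² is the weighted centroid p* = (Σwᵢpᵢ)/(Σwᵢ).
Σwᵢ = 1208.
Σwᵢxᵢ = 700·9 + 2·9 + 4·6 + 2·7 + 150·1 + 350·3 = 7556.
Σwᵢyᵢ = 700·9 + 2·5 + 4·8 + 2·10 + 150·1 + 350·6 = 8612.
x* = 7556/1208 = 6.25, y* = 8612/1208 = 7.13.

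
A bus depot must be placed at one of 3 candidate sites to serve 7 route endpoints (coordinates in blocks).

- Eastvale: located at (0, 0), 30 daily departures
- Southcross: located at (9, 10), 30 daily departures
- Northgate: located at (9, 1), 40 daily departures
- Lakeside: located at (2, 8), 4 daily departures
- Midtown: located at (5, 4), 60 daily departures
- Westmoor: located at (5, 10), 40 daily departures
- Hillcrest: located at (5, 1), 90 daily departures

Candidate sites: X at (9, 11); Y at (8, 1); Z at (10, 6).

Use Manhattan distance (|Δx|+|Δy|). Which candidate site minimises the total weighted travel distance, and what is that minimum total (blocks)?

Total weighted distance at each candidate:
  X (9, 11): total = 3190
  Y (8, 1): total = 1772
  Z (10, 6): total = 2590
Minimum is at Y with total 1772 blocks.

Y, total 1772 blocks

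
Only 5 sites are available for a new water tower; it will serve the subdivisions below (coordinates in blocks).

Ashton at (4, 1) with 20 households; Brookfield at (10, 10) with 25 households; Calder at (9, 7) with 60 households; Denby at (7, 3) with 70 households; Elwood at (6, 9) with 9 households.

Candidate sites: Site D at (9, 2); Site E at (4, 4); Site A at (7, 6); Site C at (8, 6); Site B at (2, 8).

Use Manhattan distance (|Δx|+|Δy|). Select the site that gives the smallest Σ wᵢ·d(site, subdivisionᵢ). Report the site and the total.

Total weighted distance at each candidate:
  Site D (9, 2): total = 945
  Site E (4, 4): total = 1183
  Site A (7, 6): total = 761
  Site C (8, 6): total = 775
  Site B (2, 8): total = 1655
Minimum is at Site A with total 761 blocks.

Site A, total 761 blocks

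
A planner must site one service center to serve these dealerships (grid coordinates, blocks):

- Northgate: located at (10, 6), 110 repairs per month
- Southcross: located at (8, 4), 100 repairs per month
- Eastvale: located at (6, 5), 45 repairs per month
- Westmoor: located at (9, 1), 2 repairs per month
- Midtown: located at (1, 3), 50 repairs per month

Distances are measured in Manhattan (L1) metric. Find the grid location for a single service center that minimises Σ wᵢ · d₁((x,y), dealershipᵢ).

Manhattan distance separates: Σwᵢ(|x−xᵢ|+|y−yᵢ|) = Σwᵢ|x−xᵢ| + Σwᵢ|y−yᵢ|, so x and y are optimised independently as 1-D weighted medians.
Total weight W = 307; half = 153.5.
x-coordinate, sorted with cumulative weight:
  x=1 (Midtown, w=50) cum 50
  x=6 (Eastvale, w=45) cum 95
  x=8 (Southcross, w=100) cum 195  ← median
  x=9 (Westmoor, w=2) cum 197
  x=10 (Northgate, w=110) cum 307
⇒ x* = 8
y-coordinate, sorted with cumulative weight:
  y=1 (Westmoor, w=2) cum 2
  y=3 (Midtown, w=50) cum 52
  y=4 (Southcross, w=100) cum 152
  y=5 (Eastvale, w=45) cum 197  ← median
  y=6 (Northgate, w=110) cum 307
⇒ y* = 5

(8, 5)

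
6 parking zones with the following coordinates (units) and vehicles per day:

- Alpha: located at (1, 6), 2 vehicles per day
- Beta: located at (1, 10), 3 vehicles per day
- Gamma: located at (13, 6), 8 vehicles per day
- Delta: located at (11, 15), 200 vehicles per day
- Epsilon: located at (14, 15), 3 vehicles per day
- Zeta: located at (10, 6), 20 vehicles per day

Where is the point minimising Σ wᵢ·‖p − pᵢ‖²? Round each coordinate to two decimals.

(10.81, 13.79)

The minimiser of Σwᵢ‖p−pᵢ‖² is the weighted centroid p* = (Σwᵢpᵢ)/(Σwᵢ).
Σwᵢ = 236.
Σwᵢxᵢ = 2·1 + 3·1 + 8·13 + 200·11 + 3·14 + 20·10 = 2551.
Σwᵢyᵢ = 2·6 + 3·10 + 8·6 + 200·15 + 3·15 + 20·6 = 3255.
x* = 2551/236 = 10.81, y* = 3255/236 = 13.79.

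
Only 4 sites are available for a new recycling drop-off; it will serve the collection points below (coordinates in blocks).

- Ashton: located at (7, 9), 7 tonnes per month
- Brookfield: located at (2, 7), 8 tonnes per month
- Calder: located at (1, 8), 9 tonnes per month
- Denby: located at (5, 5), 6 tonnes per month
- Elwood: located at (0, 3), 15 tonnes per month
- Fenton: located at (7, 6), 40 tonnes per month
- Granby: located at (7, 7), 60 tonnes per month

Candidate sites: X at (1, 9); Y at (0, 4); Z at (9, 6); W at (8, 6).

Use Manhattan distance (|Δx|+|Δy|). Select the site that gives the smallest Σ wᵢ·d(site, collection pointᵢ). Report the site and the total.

Total weighted distance at each candidate:
  X (1, 9): total = 1068
  Y (0, 4): total = 1180
  Z (9, 6): total = 659
  W (8, 6): total = 514
Minimum is at W with total 514 blocks.

W, total 514 blocks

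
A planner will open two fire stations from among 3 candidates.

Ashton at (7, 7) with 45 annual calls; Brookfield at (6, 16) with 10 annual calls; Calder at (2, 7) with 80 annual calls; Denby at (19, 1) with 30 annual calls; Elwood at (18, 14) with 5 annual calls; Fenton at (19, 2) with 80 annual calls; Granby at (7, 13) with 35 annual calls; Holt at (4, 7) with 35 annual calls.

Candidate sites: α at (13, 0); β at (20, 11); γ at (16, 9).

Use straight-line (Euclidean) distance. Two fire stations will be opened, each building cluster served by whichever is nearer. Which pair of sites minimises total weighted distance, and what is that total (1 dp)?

{α, γ}, total 3039.2

Evaluate every pair (each demand assigned to the nearer of the two):
  {α, γ}: total = 3039.2
  {α, β}: total = 3172.5
  {β, γ}: total = 3322.4
Best pair: {α, γ} with total 3039.2.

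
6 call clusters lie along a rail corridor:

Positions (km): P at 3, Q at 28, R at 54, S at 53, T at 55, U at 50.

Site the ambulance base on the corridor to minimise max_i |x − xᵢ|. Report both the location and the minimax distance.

The 1-center on a line is the midpoint of the two extreme points: leftmost at 3, rightmost at 55.
Optimal location = (3 + 55)/2 = 29; maximum distance = (55 − 3)/2 = 26.

location 29, max distance 26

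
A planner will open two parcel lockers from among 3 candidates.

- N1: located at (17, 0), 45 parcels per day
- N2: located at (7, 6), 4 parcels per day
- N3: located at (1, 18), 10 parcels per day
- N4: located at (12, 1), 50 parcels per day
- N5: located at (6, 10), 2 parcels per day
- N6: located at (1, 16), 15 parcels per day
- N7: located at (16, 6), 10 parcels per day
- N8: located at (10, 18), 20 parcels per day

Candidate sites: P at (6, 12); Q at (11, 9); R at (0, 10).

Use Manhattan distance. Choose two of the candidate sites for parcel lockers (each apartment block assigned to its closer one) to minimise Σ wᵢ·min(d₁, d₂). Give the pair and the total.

Evaluate every pair (each demand assigned to the nearer of the two):
  {Q, R}: total = 1640
  {P, Q}: total = 1682
  {P, R}: total = 2472
Best pair: {Q, R} with total 1640.

{Q, R}, total 1640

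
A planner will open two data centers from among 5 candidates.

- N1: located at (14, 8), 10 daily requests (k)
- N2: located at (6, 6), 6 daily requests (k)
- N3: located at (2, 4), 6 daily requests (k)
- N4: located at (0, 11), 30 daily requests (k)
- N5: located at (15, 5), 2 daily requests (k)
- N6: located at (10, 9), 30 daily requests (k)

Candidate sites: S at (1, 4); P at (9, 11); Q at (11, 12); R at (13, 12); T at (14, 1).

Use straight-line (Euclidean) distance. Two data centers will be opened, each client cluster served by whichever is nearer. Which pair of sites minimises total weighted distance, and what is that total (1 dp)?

Evaluate every pair (each demand assigned to the nearer of the two):
  {S, P}: total = 392.8
  {S, Q}: total = 411.4
  {S, R}: total = 433.5
  {P, R}: total = 487.3
  {P, Q}: total = 497.6
  {P, T}: total = 498.0
  {S, T}: total = 597.0
  {Q, R}: total = 601.1
  {Q, T}: total = 603.6
  {R, T}: total = 697.4
Best pair: {S, P} with total 392.8.

{S, P}, total 392.8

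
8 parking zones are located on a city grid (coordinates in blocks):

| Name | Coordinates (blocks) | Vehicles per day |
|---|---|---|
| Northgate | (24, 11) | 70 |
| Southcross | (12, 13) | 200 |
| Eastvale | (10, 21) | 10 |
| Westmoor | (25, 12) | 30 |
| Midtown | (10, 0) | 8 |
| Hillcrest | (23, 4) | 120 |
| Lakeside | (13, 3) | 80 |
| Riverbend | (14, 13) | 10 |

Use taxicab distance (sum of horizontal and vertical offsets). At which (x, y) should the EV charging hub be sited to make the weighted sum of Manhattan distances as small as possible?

Manhattan distance separates: Σwᵢ(|x−xᵢ|+|y−yᵢ|) = Σwᵢ|x−xᵢ| + Σwᵢ|y−yᵢ|, so x and y are optimised independently as 1-D weighted medians.
Total weight W = 528; half = 264.
x-coordinate, sorted with cumulative weight:
  x=10 (Eastvale, w=10) cum 10
  x=10 (Midtown, w=8) cum 18
  x=12 (Southcross, w=200) cum 218
  x=13 (Lakeside, w=80) cum 298  ← median
  x=14 (Riverbend, w=10) cum 308
  x=23 (Hillcrest, w=120) cum 428
  x=24 (Northgate, w=70) cum 498
  x=25 (Westmoor, w=30) cum 528
⇒ x* = 13
y-coordinate, sorted with cumulative weight:
  y=0 (Midtown, w=8) cum 8
  y=3 (Lakeside, w=80) cum 88
  y=4 (Hillcrest, w=120) cum 208
  y=11 (Northgate, w=70) cum 278  ← median
  y=12 (Westmoor, w=30) cum 308
  y=13 (Southcross, w=200) cum 508
  y=13 (Riverbend, w=10) cum 518
  y=21 (Eastvale, w=10) cum 528
⇒ y* = 11

(13, 11)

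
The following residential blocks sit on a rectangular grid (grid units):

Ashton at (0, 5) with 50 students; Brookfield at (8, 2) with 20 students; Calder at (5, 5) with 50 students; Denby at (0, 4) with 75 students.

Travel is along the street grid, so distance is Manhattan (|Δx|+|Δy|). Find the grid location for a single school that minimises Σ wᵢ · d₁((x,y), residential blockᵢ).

(0, 5)

Manhattan distance separates: Σwᵢ(|x−xᵢ|+|y−yᵢ|) = Σwᵢ|x−xᵢ| + Σwᵢ|y−yᵢ|, so x and y are optimised independently as 1-D weighted medians.
Total weight W = 195; half = 97.5.
x-coordinate, sorted with cumulative weight:
  x=0 (Ashton, w=50) cum 50
  x=0 (Denby, w=75) cum 125  ← median
  x=5 (Calder, w=50) cum 175
  x=8 (Brookfield, w=20) cum 195
⇒ x* = 0
y-coordinate, sorted with cumulative weight:
  y=2 (Brookfield, w=20) cum 20
  y=4 (Denby, w=75) cum 95
  y=5 (Ashton, w=50) cum 145  ← median
  y=5 (Calder, w=50) cum 195
⇒ y* = 5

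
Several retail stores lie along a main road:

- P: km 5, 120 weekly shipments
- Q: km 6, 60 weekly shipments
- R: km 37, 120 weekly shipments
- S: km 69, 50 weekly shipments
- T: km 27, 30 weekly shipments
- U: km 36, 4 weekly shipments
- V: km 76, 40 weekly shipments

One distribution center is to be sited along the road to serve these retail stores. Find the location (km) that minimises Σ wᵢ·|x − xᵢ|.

x = 36

For a sum of weighted absolute distances on a line, the optimum is the weighted median (not the mean). Total weight W = 424; half-weight = 212.
Sort by position and accumulate weight:
  km 5 (P, w=120) → cum 120
  km 6 (Q, w=60) → cum 180
  km 27 (T, w=30) → cum 210
  km 36 (U, w=4) → cum 214  ≥ 212 → median here
  km 37 (R, w=120) → cum 334
  km 69 (S, w=50) → cum 384
  km 76 (V, w=40) → cum 424
Optimal location: km 36.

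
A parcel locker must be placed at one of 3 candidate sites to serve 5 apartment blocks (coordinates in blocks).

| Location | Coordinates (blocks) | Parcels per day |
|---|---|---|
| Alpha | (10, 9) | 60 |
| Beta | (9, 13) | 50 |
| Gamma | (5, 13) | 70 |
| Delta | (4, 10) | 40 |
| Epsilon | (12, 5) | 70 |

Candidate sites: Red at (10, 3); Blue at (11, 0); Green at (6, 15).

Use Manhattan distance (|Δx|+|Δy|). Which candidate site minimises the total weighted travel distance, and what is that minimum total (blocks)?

Total weighted distance at each candidate:
  Red (10, 3): total = 2760
  Blue (11, 0): total = 3780
  Green (6, 15): total = 2460
Minimum is at Green with total 2460 blocks.

Green, total 2460 blocks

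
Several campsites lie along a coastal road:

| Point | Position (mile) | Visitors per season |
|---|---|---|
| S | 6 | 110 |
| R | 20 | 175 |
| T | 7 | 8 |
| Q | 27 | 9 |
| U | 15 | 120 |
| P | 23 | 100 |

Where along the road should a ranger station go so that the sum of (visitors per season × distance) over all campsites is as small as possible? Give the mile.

x = 20

For a sum of weighted absolute distances on a line, the optimum is the weighted median (not the mean). Total weight W = 522; half-weight = 261.
Sort by position and accumulate weight:
  mile 6 (S, w=110) → cum 110
  mile 7 (T, w=8) → cum 118
  mile 15 (U, w=120) → cum 238
  mile 20 (R, w=175) → cum 413  ≥ 261 → median here
  mile 23 (P, w=100) → cum 513
  mile 27 (Q, w=9) → cum 522
Optimal location: mile 20.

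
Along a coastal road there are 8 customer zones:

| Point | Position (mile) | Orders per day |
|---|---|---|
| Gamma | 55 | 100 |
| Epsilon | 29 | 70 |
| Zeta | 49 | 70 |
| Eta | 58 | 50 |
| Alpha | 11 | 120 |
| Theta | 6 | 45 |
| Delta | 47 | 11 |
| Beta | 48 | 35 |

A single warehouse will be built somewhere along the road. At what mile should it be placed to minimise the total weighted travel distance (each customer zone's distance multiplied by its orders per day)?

For a sum of weighted absolute distances on a line, the optimum is the weighted median (not the mean). Total weight W = 501; half-weight = 250.5.
Sort by position and accumulate weight:
  mile 6 (Theta, w=45) → cum 45
  mile 11 (Alpha, w=120) → cum 165
  mile 29 (Epsilon, w=70) → cum 235
  mile 47 (Delta, w=11) → cum 246
  mile 48 (Beta, w=35) → cum 281  ≥ 250.5 → median here
  mile 49 (Zeta, w=70) → cum 351
  mile 55 (Gamma, w=100) → cum 451
  mile 58 (Eta, w=50) → cum 501
Optimal location: mile 48.

x = 48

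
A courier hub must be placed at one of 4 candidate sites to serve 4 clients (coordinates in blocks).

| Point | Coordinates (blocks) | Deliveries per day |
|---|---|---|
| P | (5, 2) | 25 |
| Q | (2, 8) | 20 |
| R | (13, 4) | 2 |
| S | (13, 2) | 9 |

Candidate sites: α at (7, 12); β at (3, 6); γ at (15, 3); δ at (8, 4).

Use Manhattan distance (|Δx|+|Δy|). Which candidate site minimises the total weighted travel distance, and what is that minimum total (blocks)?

β, total 360 blocks

Total weighted distance at each candidate:
  α (7, 12): total = 652
  β (3, 6): total = 360
  γ (15, 3): total = 668
  δ (8, 4): total = 398
Minimum is at β with total 360 blocks.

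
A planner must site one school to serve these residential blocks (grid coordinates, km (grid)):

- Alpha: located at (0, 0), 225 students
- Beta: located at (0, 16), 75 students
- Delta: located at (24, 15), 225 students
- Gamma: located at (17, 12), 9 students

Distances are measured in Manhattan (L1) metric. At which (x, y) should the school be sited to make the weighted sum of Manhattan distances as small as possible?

(0, 15)

Manhattan distance separates: Σwᵢ(|x−xᵢ|+|y−yᵢ|) = Σwᵢ|x−xᵢ| + Σwᵢ|y−yᵢ|, so x and y are optimised independently as 1-D weighted medians.
Total weight W = 534; half = 267.
x-coordinate, sorted with cumulative weight:
  x=0 (Alpha, w=225) cum 225
  x=0 (Beta, w=75) cum 300  ← median
  x=17 (Gamma, w=9) cum 309
  x=24 (Delta, w=225) cum 534
⇒ x* = 0
y-coordinate, sorted with cumulative weight:
  y=0 (Alpha, w=225) cum 225
  y=12 (Gamma, w=9) cum 234
  y=15 (Delta, w=225) cum 459  ← median
  y=16 (Beta, w=75) cum 534
⇒ y* = 15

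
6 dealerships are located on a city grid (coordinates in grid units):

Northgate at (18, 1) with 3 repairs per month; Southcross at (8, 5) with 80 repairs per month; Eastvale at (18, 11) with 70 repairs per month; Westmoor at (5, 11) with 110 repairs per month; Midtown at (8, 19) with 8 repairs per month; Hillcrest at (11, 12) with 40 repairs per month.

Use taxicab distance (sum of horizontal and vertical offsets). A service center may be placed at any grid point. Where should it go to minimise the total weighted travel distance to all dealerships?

(8, 11)

Manhattan distance separates: Σwᵢ(|x−xᵢ|+|y−yᵢ|) = Σwᵢ|x−xᵢ| + Σwᵢ|y−yᵢ|, so x and y are optimised independently as 1-D weighted medians.
Total weight W = 311; half = 155.5.
x-coordinate, sorted with cumulative weight:
  x=5 (Westmoor, w=110) cum 110
  x=8 (Southcross, w=80) cum 190  ← median
  x=8 (Midtown, w=8) cum 198
  x=11 (Hillcrest, w=40) cum 238
  x=18 (Northgate, w=3) cum 241
  x=18 (Eastvale, w=70) cum 311
⇒ x* = 8
y-coordinate, sorted with cumulative weight:
  y=1 (Northgate, w=3) cum 3
  y=5 (Southcross, w=80) cum 83
  y=11 (Eastvale, w=70) cum 153
  y=11 (Westmoor, w=110) cum 263  ← median
  y=12 (Hillcrest, w=40) cum 303
  y=19 (Midtown, w=8) cum 311
⇒ y* = 11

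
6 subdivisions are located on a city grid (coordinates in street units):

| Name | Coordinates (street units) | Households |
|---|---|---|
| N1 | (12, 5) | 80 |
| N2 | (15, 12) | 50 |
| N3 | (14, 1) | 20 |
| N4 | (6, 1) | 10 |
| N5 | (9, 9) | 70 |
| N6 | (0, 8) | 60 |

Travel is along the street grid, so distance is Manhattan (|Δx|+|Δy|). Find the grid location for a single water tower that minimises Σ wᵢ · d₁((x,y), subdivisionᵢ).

(12, 8)

Manhattan distance separates: Σwᵢ(|x−xᵢ|+|y−yᵢ|) = Σwᵢ|x−xᵢ| + Σwᵢ|y−yᵢ|, so x and y are optimised independently as 1-D weighted medians.
Total weight W = 290; half = 145.
x-coordinate, sorted with cumulative weight:
  x=0 (N6, w=60) cum 60
  x=6 (N4, w=10) cum 70
  x=9 (N5, w=70) cum 140
  x=12 (N1, w=80) cum 220  ← median
  x=14 (N3, w=20) cum 240
  x=15 (N2, w=50) cum 290
⇒ x* = 12
y-coordinate, sorted with cumulative weight:
  y=1 (N3, w=20) cum 20
  y=1 (N4, w=10) cum 30
  y=5 (N1, w=80) cum 110
  y=8 (N6, w=60) cum 170  ← median
  y=9 (N5, w=70) cum 240
  y=12 (N2, w=50) cum 290
⇒ y* = 8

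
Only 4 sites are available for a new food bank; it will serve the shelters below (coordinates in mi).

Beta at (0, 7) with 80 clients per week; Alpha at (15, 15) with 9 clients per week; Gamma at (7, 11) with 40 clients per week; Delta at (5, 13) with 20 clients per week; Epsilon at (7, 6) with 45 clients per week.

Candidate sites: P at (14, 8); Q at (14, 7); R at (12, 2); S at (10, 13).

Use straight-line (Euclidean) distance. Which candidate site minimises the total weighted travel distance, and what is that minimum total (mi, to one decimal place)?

S, total 1568.4 mi

Total weighted distance at each candidate:
  P (14, 8): total = 2024.6
  Q (14, 7): total = 2049.6
  R (12, 2): total = 2120.8
  S (10, 13): total = 1568.4
Minimum is at S with total 1568.4 mi.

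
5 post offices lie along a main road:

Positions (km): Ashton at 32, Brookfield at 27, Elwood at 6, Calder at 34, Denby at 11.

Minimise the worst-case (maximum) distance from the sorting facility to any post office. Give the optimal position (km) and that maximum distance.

location 20, max distance 14

The 1-center on a line is the midpoint of the two extreme points: leftmost at 6, rightmost at 34.
Optimal location = (6 + 34)/2 = 20; maximum distance = (34 − 6)/2 = 14.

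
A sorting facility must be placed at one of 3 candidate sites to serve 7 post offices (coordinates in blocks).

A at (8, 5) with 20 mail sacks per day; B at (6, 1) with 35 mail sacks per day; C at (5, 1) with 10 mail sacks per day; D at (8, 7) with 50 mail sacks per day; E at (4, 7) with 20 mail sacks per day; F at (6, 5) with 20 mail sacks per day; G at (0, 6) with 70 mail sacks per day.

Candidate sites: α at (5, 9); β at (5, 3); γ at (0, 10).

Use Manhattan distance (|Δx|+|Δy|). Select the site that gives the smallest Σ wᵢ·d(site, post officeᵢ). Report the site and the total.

Total weighted distance at each candidate:
  α (5, 9): total = 1505
  β (5, 3): total = 1295
  γ (0, 10): total = 2115
Minimum is at β with total 1295 blocks.

β, total 1295 blocks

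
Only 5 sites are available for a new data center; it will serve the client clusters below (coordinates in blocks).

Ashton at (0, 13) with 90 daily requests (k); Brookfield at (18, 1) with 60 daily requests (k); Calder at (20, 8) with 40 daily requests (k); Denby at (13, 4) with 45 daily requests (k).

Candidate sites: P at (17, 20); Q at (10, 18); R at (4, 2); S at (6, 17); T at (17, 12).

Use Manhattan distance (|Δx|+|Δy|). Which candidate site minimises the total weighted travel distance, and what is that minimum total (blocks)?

T, total 3160 blocks

Total weighted distance at each candidate:
  P (17, 20): total = 4860
  Q (10, 18): total = 4415
  R (4, 2): total = 3625
  S (6, 17): total = 4400
  T (17, 12): total = 3160
Minimum is at T with total 3160 blocks.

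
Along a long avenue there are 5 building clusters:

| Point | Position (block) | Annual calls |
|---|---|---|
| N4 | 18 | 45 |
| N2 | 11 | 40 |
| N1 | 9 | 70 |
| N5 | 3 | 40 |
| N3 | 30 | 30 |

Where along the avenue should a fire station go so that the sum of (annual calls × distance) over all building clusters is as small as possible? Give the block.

For a sum of weighted absolute distances on a line, the optimum is the weighted median (not the mean). Total weight W = 225; half-weight = 112.5.
Sort by position and accumulate weight:
  block 3 (N5, w=40) → cum 40
  block 9 (N1, w=70) → cum 110
  block 11 (N2, w=40) → cum 150  ≥ 112.5 → median here
  block 18 (N4, w=45) → cum 195
  block 30 (N3, w=30) → cum 225
Optimal location: block 11.

x = 11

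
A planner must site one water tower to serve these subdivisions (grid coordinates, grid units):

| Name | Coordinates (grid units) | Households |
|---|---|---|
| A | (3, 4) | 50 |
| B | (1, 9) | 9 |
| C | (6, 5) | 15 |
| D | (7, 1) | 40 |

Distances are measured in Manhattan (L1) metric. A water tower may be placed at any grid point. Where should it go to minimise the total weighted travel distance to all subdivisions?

Manhattan distance separates: Σwᵢ(|x−xᵢ|+|y−yᵢ|) = Σwᵢ|x−xᵢ| + Σwᵢ|y−yᵢ|, so x and y are optimised independently as 1-D weighted medians.
Total weight W = 114; half = 57.
x-coordinate, sorted with cumulative weight:
  x=1 (B, w=9) cum 9
  x=3 (A, w=50) cum 59  ← median
  x=6 (C, w=15) cum 74
  x=7 (D, w=40) cum 114
⇒ x* = 3
y-coordinate, sorted with cumulative weight:
  y=1 (D, w=40) cum 40
  y=4 (A, w=50) cum 90  ← median
  y=5 (C, w=15) cum 105
  y=9 (B, w=9) cum 114
⇒ y* = 4

(3, 4)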